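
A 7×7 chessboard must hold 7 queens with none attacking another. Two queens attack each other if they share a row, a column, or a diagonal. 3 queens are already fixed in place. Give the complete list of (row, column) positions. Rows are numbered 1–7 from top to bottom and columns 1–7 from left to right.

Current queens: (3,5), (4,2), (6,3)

(1,4) (2,1) (3,5) (4,2) (5,6) (6,3) (7,7)

Row 1: attacked by (3,5)→{3,5,7}; (4,2)→{2,5}; (6,3)→{3}. Safe: 1, 4, 6. Place at column 4.
Row 2: attacked by (1,4)→{3,4,5}; (3,5)→{4,5,6}; (4,2)→{2,4}; (6,3)→{3,7}. Safe: 1. Place at column 1.
Row 5: attacked by (1,4)→{4}; (2,1)→{1,4}; (3,5)→{3,5,7}; (4,2)→{1,2,3}; (6,3)→{2,3,4}. Safe: 6. Place at column 6.
Row 7: attacked by (1,4)→{4}; (2,1)→{1,6}; (3,5)→{1,5}; (4,2)→{2,5}; (5,6)→{4,6}; (6,3)→{2,3,4}. Safe: 7. Place at column 7.
Columns [4, 1, 5, 2, 6, 3, 7], r−c [-3, 1, -2, 2, -1, 3, 0], r+c [5, 3, 8, 6, 11, 9, 14] are all distinct, so no two queens attack.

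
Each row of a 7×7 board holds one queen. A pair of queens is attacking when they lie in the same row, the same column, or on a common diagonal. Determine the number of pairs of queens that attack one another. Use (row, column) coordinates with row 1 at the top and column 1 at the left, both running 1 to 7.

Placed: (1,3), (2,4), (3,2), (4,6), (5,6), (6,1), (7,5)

Same column: (4,6)–(5,6) (column 6).
Same diagonal: (1,3)–(2,4) (|1−2| = |3−4| = 1); (1,3)–(4,6) (|1−4| = |3−6| = 3); (2,4)–(4,6) (|2−4| = |4−6| = 2).
Total attacking pairs: 4.

4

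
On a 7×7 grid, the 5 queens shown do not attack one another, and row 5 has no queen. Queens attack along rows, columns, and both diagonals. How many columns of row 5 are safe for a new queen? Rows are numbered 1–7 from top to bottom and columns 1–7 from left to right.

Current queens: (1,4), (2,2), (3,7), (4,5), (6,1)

(1,4) attacks row 5 at column 4.
(2,2) attacks row 5 at column 2 and diagonals 5.
(3,7) attacks row 5 at column 7 and diagonals 5.
(4,5) attacks row 5 at column 5 and diagonals 4, 6.
(6,1) attacks row 5 at column 1 and diagonals 2.
Attacked columns: {1, 2, 4, 5, 6, 7}. Safe: {3}.

1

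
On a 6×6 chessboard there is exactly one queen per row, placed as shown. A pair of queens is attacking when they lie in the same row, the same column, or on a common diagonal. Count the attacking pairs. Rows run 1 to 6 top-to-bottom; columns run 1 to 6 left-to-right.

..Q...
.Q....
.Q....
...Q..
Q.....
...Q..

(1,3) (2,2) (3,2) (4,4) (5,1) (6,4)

4

Same column: (2,2)–(3,2) (column 2); (4,4)–(6,4) (column 4).
Same diagonal: (1,3)–(2,2) (|1−2| = |3−2| = 1); (2,2)–(4,4) (|2−4| = |2−4| = 2).
Total attacking pairs: 4.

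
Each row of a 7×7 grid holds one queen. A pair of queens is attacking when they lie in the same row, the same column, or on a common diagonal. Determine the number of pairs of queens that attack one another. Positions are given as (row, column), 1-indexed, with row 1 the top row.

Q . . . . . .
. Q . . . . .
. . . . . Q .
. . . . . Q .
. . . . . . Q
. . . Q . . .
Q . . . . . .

Same column: (1,1)–(7,1) (column 1); (3,6)–(4,6) (column 6).
Same diagonal: (1,1)–(2,2) (|1−2| = |1−2| = 1); (4,6)–(5,7) (|4−5| = |6−7| = 1); (4,6)–(6,4) (|4−6| = |6−4| = 2).
Total attacking pairs: 5.

5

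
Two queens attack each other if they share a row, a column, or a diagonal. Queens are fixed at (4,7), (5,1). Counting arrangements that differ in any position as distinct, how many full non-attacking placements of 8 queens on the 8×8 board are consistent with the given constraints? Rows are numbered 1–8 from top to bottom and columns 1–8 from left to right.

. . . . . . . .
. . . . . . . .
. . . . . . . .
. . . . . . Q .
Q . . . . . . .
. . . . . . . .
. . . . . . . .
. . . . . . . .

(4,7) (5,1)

Branch on row 1: col 2 → 0; col 3 → 2; col 6 → 1; col 8 → 0.
Sum: 0 + 2 + 1 + 0 = 3.

3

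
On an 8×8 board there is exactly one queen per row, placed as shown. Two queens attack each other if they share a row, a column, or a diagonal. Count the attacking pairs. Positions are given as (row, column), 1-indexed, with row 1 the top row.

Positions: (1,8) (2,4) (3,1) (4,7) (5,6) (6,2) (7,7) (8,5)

Same column: (4,7)–(7,7) (column 7).
Same diagonal: (4,7)–(5,6) (|4−5| = |7−6| = 1).
Total attacking pairs: 2.

2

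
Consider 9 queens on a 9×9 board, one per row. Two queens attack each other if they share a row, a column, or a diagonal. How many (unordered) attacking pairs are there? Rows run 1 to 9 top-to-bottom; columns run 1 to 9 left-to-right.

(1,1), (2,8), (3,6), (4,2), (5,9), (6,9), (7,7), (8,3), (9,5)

6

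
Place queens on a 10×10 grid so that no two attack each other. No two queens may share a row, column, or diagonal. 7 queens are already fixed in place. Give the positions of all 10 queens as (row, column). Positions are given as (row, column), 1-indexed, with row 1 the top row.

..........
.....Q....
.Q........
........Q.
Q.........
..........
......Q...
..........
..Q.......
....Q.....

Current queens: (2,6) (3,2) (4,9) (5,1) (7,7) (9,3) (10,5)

Row 1: attacked by (2,6)→{5,6,7}; (3,2)→{2,4}; (4,9)→{6,9}; (5,1)→{1,5}; (7,7)→{1,7}; (9,3)→{3}; (10,5)→{5}. Safe: 8, 10. Place at column 8.
Row 6: attacked by (1,8)→{3,8}; (2,6)→{2,6,10}; (3,2)→{2,5}; (4,9)→{7,9}; (5,1)→{1,2}; (7,7)→{6,7,8}; (9,3)→{3,6}; (10,5)→{1,5,9}. Safe: 4. Place at column 4.
Row 8: attacked by (1,8)→{1,8}; (2,6)→{6}; (3,2)→{2,7}; (4,9)→{5,9}; (5,1)→{1,4}; (6,4)→{2,4,6}; (7,7)→{6,7,8}; (9,3)→{2,3,4}; (10,5)→{3,5,7}. Safe: 10. Place at column 10.
Columns [8, 6, 2, 9, 1, 4, 7, 10, 3, 5], r−c [-7, -4, 1, -5, 4, 2, 0, -2, 6, 5], r+c [9, 8, 5, 13, 6, 10, 14, 18, 12, 15] are all distinct, so no two queens attack.

(1,8) (2,6) (3,2) (4,9) (5,1) (6,4) (7,7) (8,10) (9,3) (10,5)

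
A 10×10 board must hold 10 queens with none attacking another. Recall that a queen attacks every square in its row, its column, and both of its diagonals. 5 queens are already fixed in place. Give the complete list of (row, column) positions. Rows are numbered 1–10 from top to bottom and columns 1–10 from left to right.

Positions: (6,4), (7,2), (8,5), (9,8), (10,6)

Row 1: attacked by (6,4)→{4,9}; (7,2)→{2,8}; (8,5)→{5}; (9,8)→{8}; (10,6)→{6}. Safe: 1, 3, 7, 10. Place at column 1.
Row 2: attacked by (1,1)→{1,2}; (6,4)→{4,8}; (7,2)→{2,7}; (8,5)→{5}; (9,8)→{1,8}; (10,6)→{6}. Safe: 3, 9, 10. Place at column 3.
Row 3: attacked by (1,1)→{1,3}; (2,3)→{2,3,4}; (6,4)→{1,4,7}; (7,2)→{2,6}; (8,5)→{5,10}; (9,8)→{2,8}; (10,6)→{6}. Safe: 9. Place at column 9.
Row 4: attacked by (1,1)→{1,4}; (2,3)→{1,3,5}; (3,9)→{8,9,10}; (6,4)→{2,4,6}; (7,2)→{2,5}; (8,5)→{1,5,9}; (9,8)→{3,8}; (10,6)→{6}. Safe: 7. Place at column 7.
Row 5: attacked by (1,1)→{1,5}; (2,3)→{3,6}; (3,9)→{7,9}; (4,7)→{6,7,8}; (6,4)→{3,4,5}; (7,2)→{2,4}; (8,5)→{2,5,8}; (9,8)→{4,8}; (10,6)→{1,6}. Safe: 10. Place at column 10.
Columns [1, 3, 9, 7, 10, 4, 2, 5, 8, 6], r−c [0, -1, -6, -3, -5, 2, 5, 3, 1, 4], r+c [2, 5, 12, 11, 15, 10, 9, 13, 17, 16] are all distinct, so no two queens attack.

(1,1) (2,3) (3,9) (4,7) (5,10) (6,4) (7,2) (8,5) (9,8) (10,6)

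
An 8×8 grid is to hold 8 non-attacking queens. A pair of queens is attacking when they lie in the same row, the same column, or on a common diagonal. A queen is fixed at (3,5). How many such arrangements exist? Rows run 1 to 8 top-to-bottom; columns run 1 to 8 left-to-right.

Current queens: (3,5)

Branch on row 1: col 1 → 1; col 2 → 1; col 4 → 6; col 6 → 3; col 8 → 1.
Sum: 1 + 1 + 6 + 3 + 1 = 12.

12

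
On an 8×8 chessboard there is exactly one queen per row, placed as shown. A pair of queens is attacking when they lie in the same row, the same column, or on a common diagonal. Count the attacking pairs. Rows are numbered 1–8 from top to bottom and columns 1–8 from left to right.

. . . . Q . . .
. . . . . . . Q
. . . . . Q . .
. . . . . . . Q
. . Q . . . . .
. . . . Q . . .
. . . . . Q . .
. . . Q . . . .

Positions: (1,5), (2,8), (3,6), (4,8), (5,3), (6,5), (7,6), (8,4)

Same column: (1,5)–(6,5) (column 5); (2,8)–(4,8) (column 8); (3,6)–(7,6) (column 6).
Same diagonal: (1,5)–(4,8) (|1−4| = |5−8| = 3); (4,8)–(8,4) (|4−8| = |8−4| = 4); (6,5)–(7,6) (|6−7| = |5−6| = 1).
Total attacking pairs: 6.

6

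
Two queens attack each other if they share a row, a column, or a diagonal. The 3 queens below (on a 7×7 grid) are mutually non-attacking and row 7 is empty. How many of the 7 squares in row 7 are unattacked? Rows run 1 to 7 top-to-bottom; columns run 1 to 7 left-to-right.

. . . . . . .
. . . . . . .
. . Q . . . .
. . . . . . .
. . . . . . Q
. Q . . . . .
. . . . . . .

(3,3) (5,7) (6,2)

(3,3) attacks row 7 at column 3 and diagonals 7.
(5,7) attacks row 7 at column 7 and diagonals 5.
(6,2) attacks row 7 at column 2 and diagonals 1, 3.
Attacked columns: {1, 2, 3, 5, 7}. Safe: {4, 6}.

2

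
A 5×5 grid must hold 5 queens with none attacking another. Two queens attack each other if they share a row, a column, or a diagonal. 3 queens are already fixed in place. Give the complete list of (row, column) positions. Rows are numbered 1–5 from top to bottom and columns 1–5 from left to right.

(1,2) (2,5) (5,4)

Row 3: attacked by (1,2)→{2,4}; (2,5)→{4,5}; (5,4)→{2,4}. Safe: 1, 3. Place at column 3.
Row 4: attacked by (1,2)→{2,5}; (2,5)→{3,5}; (3,3)→{2,3,4}; (5,4)→{3,4,5}. Safe: 1. Place at column 1.
Columns [2, 5, 3, 1, 4], r−c [-1, -3, 0, 3, 1], r+c [3, 7, 6, 5, 9] are all distinct, so no two queens attack.

(1,2) (2,5) (3,3) (4,1) (5,4)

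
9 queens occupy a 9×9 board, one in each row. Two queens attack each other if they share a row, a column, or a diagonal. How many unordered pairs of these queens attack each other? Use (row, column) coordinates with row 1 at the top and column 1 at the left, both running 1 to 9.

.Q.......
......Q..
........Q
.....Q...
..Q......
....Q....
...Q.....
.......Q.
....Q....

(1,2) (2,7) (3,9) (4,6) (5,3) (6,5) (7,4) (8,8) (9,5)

Same column: (6,5)–(9,5) (column 5).
Same diagonal: (6,5)–(7,4) (|6−7| = |5−4| = 1).
Total attacking pairs: 2.

2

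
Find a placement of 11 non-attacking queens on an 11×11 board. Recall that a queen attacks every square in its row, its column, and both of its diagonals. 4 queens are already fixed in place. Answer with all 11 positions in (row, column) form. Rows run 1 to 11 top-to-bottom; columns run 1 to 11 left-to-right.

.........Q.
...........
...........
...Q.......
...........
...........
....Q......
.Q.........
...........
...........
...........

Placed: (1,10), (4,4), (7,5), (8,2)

(1,10) (2,3) (3,11) (4,4) (5,8) (6,1) (7,5) (8,2) (9,6) (10,9) (11,7)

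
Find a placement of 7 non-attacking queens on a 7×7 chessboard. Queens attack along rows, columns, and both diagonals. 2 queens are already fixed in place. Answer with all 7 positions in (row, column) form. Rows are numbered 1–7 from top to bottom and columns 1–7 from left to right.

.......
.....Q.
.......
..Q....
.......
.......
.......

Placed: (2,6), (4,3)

(1,4) (2,6) (3,1) (4,3) (5,5) (6,7) (7,2)

Row 1: attacked by (2,6)→{5,6,7}; (4,3)→{3,6}. Safe: 1, 2, 4. Place at column 4.
Row 3: attacked by (1,4)→{2,4,6}; (2,6)→{5,6,7}; (4,3)→{2,3,4}. Safe: 1. Place at column 1.
Row 5: attacked by (1,4)→{4}; (2,6)→{3,6}; (3,1)→{1,3}; (4,3)→{2,3,4}. Safe: 5, 7. Place at column 5.
Row 6: attacked by (1,4)→{4}; (2,6)→{2,6}; (3,1)→{1,4}; (4,3)→{1,3,5}; (5,5)→{4,5,6}. Safe: 7. Place at column 7.
Row 7: attacked by (1,4)→{4}; (2,6)→{1,6}; (3,1)→{1,5}; (4,3)→{3,6}; (5,5)→{3,5,7}; (6,7)→{6,7}. Safe: 2. Place at column 2.
Columns [4, 6, 1, 3, 5, 7, 2], r−c [-3, -4, 2, 1, 0, -1, 5], r+c [5, 8, 4, 7, 10, 13, 9] are all distinct, so no two queens attack.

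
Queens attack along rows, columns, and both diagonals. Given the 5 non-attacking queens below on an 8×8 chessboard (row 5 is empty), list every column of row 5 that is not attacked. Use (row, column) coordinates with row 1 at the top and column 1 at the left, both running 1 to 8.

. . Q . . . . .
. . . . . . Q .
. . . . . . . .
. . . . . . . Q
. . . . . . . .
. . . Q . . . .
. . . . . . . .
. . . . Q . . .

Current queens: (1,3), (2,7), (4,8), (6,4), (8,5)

(1,3) attacks row 5 at column 3 and diagonals 7.
(2,7) attacks row 5 at column 7 and diagonals 4.
(4,8) attacks row 5 at column 8 and diagonals 7.
(6,4) attacks row 5 at column 4 and diagonals 3, 5.
(8,5) attacks row 5 at column 5 and diagonals 2, 8.
Attacked columns: {2, 3, 4, 5, 7, 8}. Safe: {1, 6}.

columns 1, 6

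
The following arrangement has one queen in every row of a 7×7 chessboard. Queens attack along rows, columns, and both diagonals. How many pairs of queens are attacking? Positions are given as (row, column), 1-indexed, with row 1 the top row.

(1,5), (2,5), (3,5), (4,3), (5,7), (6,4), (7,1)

Same column: (1,5)–(2,5) (column 5); (1,5)–(3,5) (column 5); (2,5)–(3,5) (column 5).
Same diagonal: (2,5)–(4,3) (|2−4| = |5−3| = 2); (3,5)–(5,7) (|3−5| = |5−7| = 2); (3,5)–(7,1) (|3−7| = |5−1| = 4).
Total attacking pairs: 6.

6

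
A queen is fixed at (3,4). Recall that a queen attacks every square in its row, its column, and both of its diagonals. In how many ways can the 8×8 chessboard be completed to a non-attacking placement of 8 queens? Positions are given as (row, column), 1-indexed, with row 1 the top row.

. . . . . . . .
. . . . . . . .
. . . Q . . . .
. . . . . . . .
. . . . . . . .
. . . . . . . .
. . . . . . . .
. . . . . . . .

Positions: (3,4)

Branch on row 1: col 1 → 1; col 3 → 3; col 5 → 6; col 7 → 1; col 8 → 1.
Sum: 1 + 3 + 6 + 1 + 1 = 12.

12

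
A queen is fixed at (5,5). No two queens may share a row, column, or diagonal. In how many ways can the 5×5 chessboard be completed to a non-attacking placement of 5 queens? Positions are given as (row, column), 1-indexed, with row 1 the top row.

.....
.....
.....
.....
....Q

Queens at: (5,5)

Branch on row 1: col 2 → 1; col 3 → 1; col 4 → 0.
Sum: 1 + 1 + 0 = 2.

2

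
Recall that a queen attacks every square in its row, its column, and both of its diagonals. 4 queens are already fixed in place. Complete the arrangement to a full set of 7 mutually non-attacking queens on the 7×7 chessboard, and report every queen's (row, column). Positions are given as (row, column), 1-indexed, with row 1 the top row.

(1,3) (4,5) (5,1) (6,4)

Row 2: attacked by (1,3)→{2,3,4}; (4,5)→{3,5,7}; (5,1)→{1,4}; (6,4)→{4}. Safe: 6. Place at column 6.
Row 3: attacked by (1,3)→{1,3,5}; (2,6)→{5,6,7}; (4,5)→{4,5,6}; (5,1)→{1,3}; (6,4)→{1,4,7}. Safe: 2. Place at column 2.
Row 7: attacked by (1,3)→{3}; (2,6)→{1,6}; (3,2)→{2,6}; (4,5)→{2,5}; (5,1)→{1,3}; (6,4)→{3,4,5}. Safe: 7. Place at column 7.
Columns [3, 6, 2, 5, 1, 4, 7], r−c [-2, -4, 1, -1, 4, 2, 0], r+c [4, 8, 5, 9, 6, 10, 14] are all distinct, so no two queens attack.

(1,3) (2,6) (3,2) (4,5) (5,1) (6,4) (7,7)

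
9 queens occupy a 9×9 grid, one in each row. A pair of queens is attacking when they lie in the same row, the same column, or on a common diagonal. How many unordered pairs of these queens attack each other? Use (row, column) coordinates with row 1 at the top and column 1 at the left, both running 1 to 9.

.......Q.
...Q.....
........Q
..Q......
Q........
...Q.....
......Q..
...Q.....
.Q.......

6

Same column: (2,4)–(6,4) (column 4); (2,4)–(8,4) (column 4); (6,4)–(8,4) (column 4).
Same diagonal: (2,4)–(5,1) (|2−5| = |4−1| = 3); (3,9)–(8,4) (|3−8| = |9−4| = 5); (5,1)–(8,4) (|5−8| = |1−4| = 3).
Total attacking pairs: 6.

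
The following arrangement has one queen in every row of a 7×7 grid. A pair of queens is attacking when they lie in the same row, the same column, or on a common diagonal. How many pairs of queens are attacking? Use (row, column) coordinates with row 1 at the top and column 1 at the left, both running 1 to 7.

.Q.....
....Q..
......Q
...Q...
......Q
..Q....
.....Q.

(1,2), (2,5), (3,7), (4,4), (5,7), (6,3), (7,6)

Same column: (3,7)–(5,7) (column 7).
Total attacking pairs: 1.

1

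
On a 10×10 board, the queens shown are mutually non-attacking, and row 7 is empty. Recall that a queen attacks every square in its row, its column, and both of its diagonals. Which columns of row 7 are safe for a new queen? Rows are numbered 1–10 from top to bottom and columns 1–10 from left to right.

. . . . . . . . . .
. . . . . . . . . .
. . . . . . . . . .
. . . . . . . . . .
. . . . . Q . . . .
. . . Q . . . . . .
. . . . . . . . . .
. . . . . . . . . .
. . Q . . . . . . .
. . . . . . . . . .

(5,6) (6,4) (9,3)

(5,6) attacks row 7 at column 6 and diagonals 4, 8.
(6,4) attacks row 7 at column 4 and diagonals 3, 5.
(9,3) attacks row 7 at column 3 and diagonals 1, 5.
Attacked columns: {1, 3, 4, 5, 6, 8}. Safe: {2, 7, 9, 10}.

columns 2, 7, 9, 10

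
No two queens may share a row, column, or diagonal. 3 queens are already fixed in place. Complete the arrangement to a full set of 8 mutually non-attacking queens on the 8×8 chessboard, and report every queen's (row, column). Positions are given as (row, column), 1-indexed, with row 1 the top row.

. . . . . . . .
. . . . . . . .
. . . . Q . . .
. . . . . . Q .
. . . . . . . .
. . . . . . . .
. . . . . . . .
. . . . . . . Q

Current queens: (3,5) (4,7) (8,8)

Row 1: attacked by (3,5)→{3,5,7}; (4,7)→{4,7}; (8,8)→{1,8}. Safe: 2, 6. Place at column 6.
Row 2: attacked by (1,6)→{5,6,7}; (3,5)→{4,5,6}; (4,7)→{5,7}; (8,8)→{2,8}. Safe: 1, 3. Place at column 3.
Row 5: attacked by (1,6)→{2,6}; (2,3)→{3,6}; (3,5)→{3,5,7}; (4,7)→{6,7,8}; (8,8)→{5,8}. Safe: 1, 4. Place at column 1.
Row 6: attacked by (1,6)→{1,6}; (2,3)→{3,7}; (3,5)→{2,5,8}; (4,7)→{5,7}; (5,1)→{1,2}; (8,8)→{6,8}. Safe: 4. Place at column 4.
Row 7: attacked by (1,6)→{6}; (2,3)→{3,8}; (3,5)→{1,5}; (4,7)→{4,7}; (5,1)→{1,3}; (6,4)→{3,4,5}; (8,8)→{7,8}. Safe: 2. Place at column 2.
Columns [6, 3, 5, 7, 1, 4, 2, 8], r−c [-5, -1, -2, -3, 4, 2, 5, 0], r+c [7, 5, 8, 11, 6, 10, 9, 16] are all distinct, so no two queens attack.

(1,6) (2,3) (3,5) (4,7) (5,1) (6,4) (7,2) (8,8)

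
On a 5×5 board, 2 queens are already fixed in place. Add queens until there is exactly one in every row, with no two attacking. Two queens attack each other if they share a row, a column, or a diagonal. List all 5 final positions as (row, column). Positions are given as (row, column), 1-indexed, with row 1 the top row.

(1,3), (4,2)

(1,3) (2,1) (3,4) (4,2) (5,5)

Row 2: attacked by (1,3)→{2,3,4}; (4,2)→{2,4}. Safe: 1, 5. Place at column 1.
Row 3: attacked by (1,3)→{1,3,5}; (2,1)→{1,2}; (4,2)→{1,2,3}. Safe: 4. Place at column 4.
Row 5: attacked by (1,3)→{3}; (2,1)→{1,4}; (3,4)→{2,4}; (4,2)→{1,2,3}. Safe: 5. Place at column 5.
Columns [3, 1, 4, 2, 5], r−c [-2, 1, -1, 2, 0], r+c [4, 3, 7, 6, 10] are all distinct, so no two queens attack.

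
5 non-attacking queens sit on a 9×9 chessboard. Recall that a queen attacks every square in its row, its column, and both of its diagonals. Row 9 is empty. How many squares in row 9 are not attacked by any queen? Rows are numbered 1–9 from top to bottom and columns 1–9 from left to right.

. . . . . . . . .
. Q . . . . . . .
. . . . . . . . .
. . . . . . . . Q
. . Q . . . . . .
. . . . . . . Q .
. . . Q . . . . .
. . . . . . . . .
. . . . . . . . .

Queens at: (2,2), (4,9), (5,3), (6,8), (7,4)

1

(2,2) attacks row 9 at column 2 and diagonals 9.
(4,9) attacks row 9 at column 9 and diagonals 4.
(5,3) attacks row 9 at column 3 and diagonals 7.
(6,8) attacks row 9 at column 8 and diagonals 5.
(7,4) attacks row 9 at column 4 and diagonals 2, 6.
Attacked columns: {2, 3, 4, 5, 6, 7, 8, 9}. Safe: {1}.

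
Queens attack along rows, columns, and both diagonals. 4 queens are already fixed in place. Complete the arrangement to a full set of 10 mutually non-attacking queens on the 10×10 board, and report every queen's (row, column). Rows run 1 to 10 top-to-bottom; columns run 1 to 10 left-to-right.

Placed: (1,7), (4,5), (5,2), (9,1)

Row 2: attacked by (1,7)→{6,7,8}; (4,5)→{3,5,7}; (5,2)→{2,5}; (9,1)→{1,8}. Safe: 4, 9, 10. Place at column 9.
Row 3: attacked by (1,7)→{5,7,9}; (2,9)→{8,9,10}; (4,5)→{4,5,6}; (5,2)→{2,4}; (9,1)→{1,7}. Safe: 3. Place at column 3.
Row 6: attacked by (1,7)→{2,7}; (2,9)→{5,9}; (3,3)→{3,6}; (4,5)→{3,5,7}; (5,2)→{1,2,3}; (9,1)→{1,4}. Safe: 8, 10. Place at column 10.
Row 7: attacked by (1,7)→{1,7}; (2,9)→{4,9}; (3,3)→{3,7}; (4,5)→{2,5,8}; (5,2)→{2,4}; (6,10)→{9,10}; (9,1)→{1,3}. Safe: 6. Place at column 6.
Row 8: attacked by (1,7)→{7}; (2,9)→{3,9}; (3,3)→{3,8}; (4,5)→{1,5,9}; (5,2)→{2,5}; (6,10)→{8,10}; (7,6)→{5,6,7}; (9,1)→{1,2}. Safe: 4. Place at column 4.
Row 10: attacked by (1,7)→{7}; (2,9)→{1,9}; (3,3)→{3,10}; (4,5)→{5}; (5,2)→{2,7}; (6,10)→{6,10}; (7,6)→{3,6,9}; (8,4)→{2,4,6}; (9,1)→{1,2}. Safe: 8. Place at column 8.
Columns [7, 9, 3, 5, 2, 10, 6, 4, 1, 8], r−c [-6, -7, 0, -1, 3, -4, 1, 4, 8, 2], r+c [8, 11, 6, 9, 7, 16, 13, 12, 10, 18] are all distinct, so no two queens attack.

(1,7) (2,9) (3,3) (4,5) (5,2) (6,10) (7,6) (8,4) (9,1) (10,8)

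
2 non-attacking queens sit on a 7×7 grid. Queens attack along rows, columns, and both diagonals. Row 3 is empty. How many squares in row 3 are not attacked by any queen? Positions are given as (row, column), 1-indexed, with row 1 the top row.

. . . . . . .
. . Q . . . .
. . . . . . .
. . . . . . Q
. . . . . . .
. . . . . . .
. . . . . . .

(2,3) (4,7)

2

(2,3) attacks row 3 at column 3 and diagonals 2, 4.
(4,7) attacks row 3 at column 7 and diagonals 6.
Attacked columns: {2, 3, 4, 6, 7}. Safe: {1, 5}.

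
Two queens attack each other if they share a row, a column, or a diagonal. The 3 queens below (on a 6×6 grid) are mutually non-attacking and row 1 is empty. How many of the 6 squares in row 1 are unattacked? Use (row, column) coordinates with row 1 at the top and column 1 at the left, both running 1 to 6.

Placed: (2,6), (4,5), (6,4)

2

(2,6) attacks row 1 at column 6 and diagonals 5.
(4,5) attacks row 1 at column 5 and diagonals 2.
(6,4) attacks row 1 at column 4.
Attacked columns: {2, 4, 5, 6}. Safe: {1, 3}.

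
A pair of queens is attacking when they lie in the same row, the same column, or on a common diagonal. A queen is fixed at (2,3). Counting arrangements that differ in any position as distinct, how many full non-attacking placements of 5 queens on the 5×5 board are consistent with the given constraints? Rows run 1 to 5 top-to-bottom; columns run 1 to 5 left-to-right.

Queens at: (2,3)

2

Branch on row 1: col 1 → 1; col 5 → 1.
Sum: 1 + 1 = 2.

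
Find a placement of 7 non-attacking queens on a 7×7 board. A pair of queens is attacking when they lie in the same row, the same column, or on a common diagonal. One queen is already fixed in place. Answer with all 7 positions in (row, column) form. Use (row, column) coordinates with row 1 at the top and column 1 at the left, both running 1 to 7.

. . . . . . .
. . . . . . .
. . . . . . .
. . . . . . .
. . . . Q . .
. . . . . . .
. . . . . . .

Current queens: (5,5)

Row 1: attacked by (5,5)→{1,5}. Safe: 2, 3, 4, 6, 7. Place at column 3.
Row 2: attacked by (1,3)→{2,3,4}; (5,5)→{2,5}. Safe: 1, 6, 7. Place at column 1.
Row 3: attacked by (1,3)→{1,3,5}; (2,1)→{1,2}; (5,5)→{3,5,7}. Safe: 4, 6. Place at column 6.
Row 4: attacked by (1,3)→{3,6}; (2,1)→{1,3}; (3,6)→{5,6,7}; (5,5)→{4,5,6}. Safe: 2. Place at column 2.
Row 6: attacked by (1,3)→{3}; (2,1)→{1,5}; (3,6)→{3,6}; (4,2)→{2,4}; (5,5)→{4,5,6}. Safe: 7. Place at column 7.
Row 7: attacked by (1,3)→{3}; (2,1)→{1,6}; (3,6)→{2,6}; (4,2)→{2,5}; (5,5)→{3,5,7}; (6,7)→{6,7}. Safe: 4. Place at column 4.
Columns [3, 1, 6, 2, 5, 7, 4], r−c [-2, 1, -3, 2, 0, -1, 3], r+c [4, 3, 9, 6, 10, 13, 11] are all distinct, so no two queens attack.

(1,3) (2,1) (3,6) (4,2) (5,5) (6,7) (7,4)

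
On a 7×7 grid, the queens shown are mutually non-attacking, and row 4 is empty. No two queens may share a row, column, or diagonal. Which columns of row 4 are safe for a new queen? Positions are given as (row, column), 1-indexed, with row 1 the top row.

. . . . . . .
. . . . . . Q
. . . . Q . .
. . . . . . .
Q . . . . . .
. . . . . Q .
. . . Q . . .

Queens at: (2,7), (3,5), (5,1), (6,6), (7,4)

(2,7) attacks row 4 at column 7 and diagonals 5.
(3,5) attacks row 4 at column 5 and diagonals 4, 6.
(5,1) attacks row 4 at column 1 and diagonals 2.
(6,6) attacks row 4 at column 6 and diagonals 4.
(7,4) attacks row 4 at column 4 and diagonals 1, 7.
Attacked columns: {1, 2, 4, 5, 6, 7}. Safe: {3}.

columns 3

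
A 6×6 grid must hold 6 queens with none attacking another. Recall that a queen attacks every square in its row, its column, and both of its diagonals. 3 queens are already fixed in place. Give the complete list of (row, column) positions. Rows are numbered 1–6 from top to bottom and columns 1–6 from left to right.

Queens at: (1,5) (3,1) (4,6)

Row 2: attacked by (1,5)→{4,5,6}; (3,1)→{1,2}; (4,6)→{4,6}. Safe: 3. Place at column 3.
Row 5: attacked by (1,5)→{1,5}; (2,3)→{3,6}; (3,1)→{1,3}; (4,6)→{5,6}. Safe: 2, 4. Place at column 4.
Row 6: attacked by (1,5)→{5}; (2,3)→{3}; (3,1)→{1,4}; (4,6)→{4,6}; (5,4)→{3,4,5}. Safe: 2. Place at column 2.
Columns [5, 3, 1, 6, 4, 2], r−c [-4, -1, 2, -2, 1, 4], r+c [6, 5, 4, 10, 9, 8] are all distinct, so no two queens attack.

(1,5) (2,3) (3,1) (4,6) (5,4) (6,2)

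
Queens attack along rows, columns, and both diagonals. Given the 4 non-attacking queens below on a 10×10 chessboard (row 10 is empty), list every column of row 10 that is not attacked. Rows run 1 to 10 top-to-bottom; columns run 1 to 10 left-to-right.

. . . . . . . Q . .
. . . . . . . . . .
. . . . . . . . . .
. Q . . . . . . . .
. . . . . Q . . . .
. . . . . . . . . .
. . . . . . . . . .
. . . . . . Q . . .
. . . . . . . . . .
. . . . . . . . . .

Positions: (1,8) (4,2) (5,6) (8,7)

(1,8) attacks row 10 at column 8.
(4,2) attacks row 10 at column 2 and diagonals 8.
(5,6) attacks row 10 at column 6 and diagonals 1.
(8,7) attacks row 10 at column 7 and diagonals 5, 9.
Attacked columns: {1, 2, 5, 6, 7, 8, 9}. Safe: {3, 4, 10}.

columns 3, 4, 10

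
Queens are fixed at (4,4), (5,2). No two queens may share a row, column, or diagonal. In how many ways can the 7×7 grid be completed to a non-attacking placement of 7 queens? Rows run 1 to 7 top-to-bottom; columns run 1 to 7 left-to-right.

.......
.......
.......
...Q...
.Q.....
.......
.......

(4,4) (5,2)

2

Branch on row 1: col 3 → 1; col 5 → 1.
Sum: 1 + 1 = 2.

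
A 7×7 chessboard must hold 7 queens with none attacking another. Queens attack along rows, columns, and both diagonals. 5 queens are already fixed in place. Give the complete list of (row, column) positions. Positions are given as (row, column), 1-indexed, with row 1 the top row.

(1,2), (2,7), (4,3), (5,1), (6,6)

Row 3: attacked by (1,2)→{2,4}; (2,7)→{6,7}; (4,3)→{2,3,4}; (5,1)→{1,3}; (6,6)→{3,6}. Safe: 5. Place at column 5.
Row 7: attacked by (1,2)→{2}; (2,7)→{2,7}; (3,5)→{1,5}; (4,3)→{3,6}; (5,1)→{1,3}; (6,6)→{5,6,7}. Safe: 4. Place at column 4.
Columns [2, 7, 5, 3, 1, 6, 4], r−c [-1, -5, -2, 1, 4, 0, 3], r+c [3, 9, 8, 7, 6, 12, 11] are all distinct, so no two queens attack.

(1,2) (2,7) (3,5) (4,3) (5,1) (6,6) (7,4)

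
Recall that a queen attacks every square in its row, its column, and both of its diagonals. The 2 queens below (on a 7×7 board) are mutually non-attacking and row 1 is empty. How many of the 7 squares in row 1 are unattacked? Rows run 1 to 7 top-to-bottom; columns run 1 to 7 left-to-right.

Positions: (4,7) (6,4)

5

(4,7) attacks row 1 at column 7 and diagonals 4.
(6,4) attacks row 1 at column 4.
Attacked columns: {4, 7}. Safe: {1, 2, 3, 5, 6}.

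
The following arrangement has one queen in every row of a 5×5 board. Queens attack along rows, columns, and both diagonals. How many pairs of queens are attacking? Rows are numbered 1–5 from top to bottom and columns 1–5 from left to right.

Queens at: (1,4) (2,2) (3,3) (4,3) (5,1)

3

Same column: (3,3)–(4,3) (column 3).
Same diagonal: (2,2)–(3,3) (|2−3| = |2−3| = 1); (3,3)–(5,1) (|3−5| = |3−1| = 2).
Total attacking pairs: 3.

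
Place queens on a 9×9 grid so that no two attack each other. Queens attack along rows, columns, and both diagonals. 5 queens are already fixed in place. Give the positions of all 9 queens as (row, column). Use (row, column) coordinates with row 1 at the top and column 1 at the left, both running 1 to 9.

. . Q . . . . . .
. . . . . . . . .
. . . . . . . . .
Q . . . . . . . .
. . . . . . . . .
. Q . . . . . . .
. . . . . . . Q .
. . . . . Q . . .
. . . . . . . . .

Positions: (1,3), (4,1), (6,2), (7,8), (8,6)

(1,3) (2,7) (3,9) (4,1) (5,5) (6,2) (7,8) (8,6) (9,4)

Row 2: attacked by (1,3)→{2,3,4}; (4,1)→{1,3}; (6,2)→{2,6}; (7,8)→{3,8}; (8,6)→{6}. Safe: 5, 7, 9. Place at column 7.
Row 3: attacked by (1,3)→{1,3,5}; (2,7)→{6,7,8}; (4,1)→{1,2}; (6,2)→{2,5}; (7,8)→{4,8}; (8,6)→{1,6}. Safe: 9. Place at column 9.
Row 5: attacked by (1,3)→{3,7}; (2,7)→{4,7}; (3,9)→{7,9}; (4,1)→{1,2}; (6,2)→{1,2,3}; (7,8)→{6,8}; (8,6)→{3,6,9}. Safe: 5. Place at column 5.
Row 9: attacked by (1,3)→{3}; (2,7)→{7}; (3,9)→{3,9}; (4,1)→{1,6}; (5,5)→{1,5,9}; (6,2)→{2,5}; (7,8)→{6,8}; (8,6)→{5,6,7}. Safe: 4. Place at column 4.
Columns [3, 7, 9, 1, 5, 2, 8, 6, 4], r−c [-2, -5, -6, 3, 0, 4, -1, 2, 5], r+c [4, 9, 12, 5, 10, 8, 15, 14, 13] are all distinct, so no two queens attack.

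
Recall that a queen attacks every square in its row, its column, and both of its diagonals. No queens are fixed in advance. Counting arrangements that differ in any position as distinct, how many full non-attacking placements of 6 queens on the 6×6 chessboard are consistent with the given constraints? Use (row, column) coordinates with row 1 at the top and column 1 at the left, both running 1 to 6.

4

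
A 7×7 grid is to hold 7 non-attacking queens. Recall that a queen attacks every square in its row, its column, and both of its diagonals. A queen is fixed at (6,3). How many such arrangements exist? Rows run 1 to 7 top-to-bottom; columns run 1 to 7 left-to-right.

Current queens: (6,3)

Branch on row 1: col 1 → 0; col 2 → 3; col 4 → 1; col 5 → 0; col 6 → 1; col 7 → 1.
Sum: 0 + 3 + 1 + 0 + 1 + 1 = 6.

6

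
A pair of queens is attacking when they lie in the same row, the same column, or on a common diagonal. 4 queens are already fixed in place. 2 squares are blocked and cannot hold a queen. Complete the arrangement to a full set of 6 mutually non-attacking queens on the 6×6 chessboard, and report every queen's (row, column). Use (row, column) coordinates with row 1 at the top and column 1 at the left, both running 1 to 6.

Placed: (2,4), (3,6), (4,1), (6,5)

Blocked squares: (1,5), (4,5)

(1,2) (2,4) (3,6) (4,1) (5,3) (6,5)

Row 1: attacked by (2,4)→{3,4,5}; (3,6)→{4,6}; (4,1)→{1,4}; (6,5)→{5}. Blocked: 5. Safe: 2. Place at column 2.
Row 5: attacked by (1,2)→{2,6}; (2,4)→{1,4}; (3,6)→{4,6}; (4,1)→{1,2}; (6,5)→{4,5,6}. Safe: 3. Place at column 3.
Columns [2, 4, 6, 1, 3, 5], r−c [-1, -2, -3, 3, 2, 1], r+c [3, 6, 9, 5, 8, 11] are all distinct, so no two queens attack.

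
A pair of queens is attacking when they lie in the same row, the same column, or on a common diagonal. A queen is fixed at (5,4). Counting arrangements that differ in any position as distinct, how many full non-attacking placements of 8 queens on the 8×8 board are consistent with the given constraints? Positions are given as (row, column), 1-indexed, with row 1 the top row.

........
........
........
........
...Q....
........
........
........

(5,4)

Branch on row 1: col 1 → 0; col 2 → 1; col 3 → 3; col 5 → 1; col 6 → 3; col 7 → 0.
Sum: 0 + 1 + 3 + 1 + 3 + 0 = 8.

8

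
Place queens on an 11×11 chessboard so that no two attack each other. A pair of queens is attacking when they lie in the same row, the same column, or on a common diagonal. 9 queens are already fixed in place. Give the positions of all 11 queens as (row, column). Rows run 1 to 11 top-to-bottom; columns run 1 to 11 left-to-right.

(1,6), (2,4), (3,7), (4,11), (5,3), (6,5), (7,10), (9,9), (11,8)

(1,6) (2,4) (3,7) (4,11) (5,3) (6,5) (7,10) (8,1) (9,9) (10,2) (11,8)

Row 8: attacked by (1,6)→{6}; (2,4)→{4,10}; (3,7)→{2,7}; (4,11)→{7,11}; (5,3)→{3,6}; (6,5)→{3,5,7}; (7,10)→{9,10,11}; (9,9)→{8,9,10}; (11,8)→{5,8,11}. Safe: 1. Place at column 1.
Row 10: attacked by (1,6)→{6}; (2,4)→{4}; (3,7)→{7}; (4,11)→{5,11}; (5,3)→{3,8}; (6,5)→{1,5,9}; (7,10)→{7,10}; (8,1)→{1,3}; (9,9)→{8,9,10}; (11,8)→{7,8,9}. Safe: 2. Place at column 2.
Columns [6, 4, 7, 11, 3, 5, 10, 1, 9, 2, 8], r−c [-5, -2, -4, -7, 2, 1, -3, 7, 0, 8, 3], r+c [7, 6, 10, 15, 8, 11, 17, 9, 18, 12, 19] are all distinct, so no two queens attack.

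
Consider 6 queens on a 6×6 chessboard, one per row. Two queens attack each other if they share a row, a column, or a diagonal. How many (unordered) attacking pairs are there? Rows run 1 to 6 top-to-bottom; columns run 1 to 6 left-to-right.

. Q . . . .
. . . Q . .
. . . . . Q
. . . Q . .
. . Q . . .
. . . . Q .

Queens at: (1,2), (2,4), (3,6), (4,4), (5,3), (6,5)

Same column: (2,4)–(4,4) (column 4).
Same diagonal: (4,4)–(5,3) (|4−5| = |4−3| = 1).
Total attacking pairs: 2.

2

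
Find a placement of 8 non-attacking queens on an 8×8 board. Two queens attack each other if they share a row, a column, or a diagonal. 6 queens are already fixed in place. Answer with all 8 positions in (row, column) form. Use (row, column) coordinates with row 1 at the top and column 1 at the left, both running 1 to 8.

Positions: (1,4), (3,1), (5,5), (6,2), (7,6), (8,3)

Row 2: attacked by (1,4)→{3,4,5}; (3,1)→{1,2}; (5,5)→{2,5,8}; (6,2)→{2,6}; (7,6)→{1,6}; (8,3)→{3}. Safe: 7. Place at column 7.
Row 4: attacked by (1,4)→{1,4,7}; (2,7)→{5,7}; (3,1)→{1,2}; (5,5)→{4,5,6}; (6,2)→{2,4}; (7,6)→{3,6}; (8,3)→{3,7}. Safe: 8. Place at column 8.
Columns [4, 7, 1, 8, 5, 2, 6, 3], r−c [-3, -5, 2, -4, 0, 4, 1, 5], r+c [5, 9, 4, 12, 10, 8, 13, 11] are all distinct, so no two queens attack.

(1,4) (2,7) (3,1) (4,8) (5,5) (6,2) (7,6) (8,3)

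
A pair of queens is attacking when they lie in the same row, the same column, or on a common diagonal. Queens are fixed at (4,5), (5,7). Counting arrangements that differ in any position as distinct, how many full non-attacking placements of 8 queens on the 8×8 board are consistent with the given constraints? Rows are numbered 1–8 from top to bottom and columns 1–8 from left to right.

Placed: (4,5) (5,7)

2

Branch on row 1: col 1 → 0; col 4 → 2; col 6 → 0.
Sum: 0 + 2 + 0 = 2.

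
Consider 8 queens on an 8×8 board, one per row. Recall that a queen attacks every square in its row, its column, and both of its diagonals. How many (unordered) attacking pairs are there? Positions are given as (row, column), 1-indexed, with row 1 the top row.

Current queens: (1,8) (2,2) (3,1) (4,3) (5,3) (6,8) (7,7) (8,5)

6

Same column: (1,8)–(6,8) (column 8); (4,3)–(5,3) (column 3).
Same diagonal: (2,2)–(3,1) (|2−3| = |2−1| = 1); (2,2)–(7,7) (|2−7| = |2−7| = 5); (3,1)–(5,3) (|3−5| = |1−3| = 2); (6,8)–(7,7) (|6−7| = |8−7| = 1).
Total attacking pairs: 6.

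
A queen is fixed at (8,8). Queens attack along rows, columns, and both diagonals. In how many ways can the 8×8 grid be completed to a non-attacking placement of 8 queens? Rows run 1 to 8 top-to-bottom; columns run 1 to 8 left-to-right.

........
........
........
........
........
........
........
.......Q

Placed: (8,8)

Branch on row 1: col 2 → 0; col 3 → 0; col 4 → 1; col 5 → 1; col 6 → 2; col 7 → 0.
Sum: 0 + 0 + 1 + 1 + 2 + 0 = 4.

4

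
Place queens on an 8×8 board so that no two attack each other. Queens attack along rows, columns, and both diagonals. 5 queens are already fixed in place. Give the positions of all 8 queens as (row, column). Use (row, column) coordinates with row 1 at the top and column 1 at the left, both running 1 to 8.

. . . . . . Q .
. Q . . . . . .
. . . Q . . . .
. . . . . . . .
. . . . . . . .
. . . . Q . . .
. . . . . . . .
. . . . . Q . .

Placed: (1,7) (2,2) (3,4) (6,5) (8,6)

(1,7) (2,2) (3,4) (4,1) (5,8) (6,5) (7,3) (8,6)

Row 4: attacked by (1,7)→{4,7}; (2,2)→{2,4}; (3,4)→{3,4,5}; (6,5)→{3,5,7}; (8,6)→{2,6}. Safe: 1, 8. Place at column 1.
Row 5: attacked by (1,7)→{3,7}; (2,2)→{2,5}; (3,4)→{2,4,6}; (4,1)→{1,2}; (6,5)→{4,5,6}; (8,6)→{3,6}. Safe: 8. Place at column 8.
Row 7: attacked by (1,7)→{1,7}; (2,2)→{2,7}; (3,4)→{4,8}; (4,1)→{1,4}; (5,8)→{6,8}; (6,5)→{4,5,6}; (8,6)→{5,6,7}. Safe: 3. Place at column 3.
Columns [7, 2, 4, 1, 8, 5, 3, 6], r−c [-6, 0, -1, 3, -3, 1, 4, 2], r+c [8, 4, 7, 5, 13, 11, 10, 14] are all distinct, so no two queens attack.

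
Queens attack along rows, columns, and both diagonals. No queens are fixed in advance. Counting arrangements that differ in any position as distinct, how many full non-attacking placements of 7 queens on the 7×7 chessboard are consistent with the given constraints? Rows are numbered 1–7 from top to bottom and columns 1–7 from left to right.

40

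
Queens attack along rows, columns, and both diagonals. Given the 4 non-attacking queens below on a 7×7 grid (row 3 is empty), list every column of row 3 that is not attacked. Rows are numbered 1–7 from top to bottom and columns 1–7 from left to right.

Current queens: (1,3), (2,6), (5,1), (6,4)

columns 2

(1,3) attacks row 3 at column 3 and diagonals 1, 5.
(2,6) attacks row 3 at column 6 and diagonals 5, 7.
(5,1) attacks row 3 at column 1 and diagonals 3.
(6,4) attacks row 3 at column 4 and diagonals 1, 7.
Attacked columns: {1, 3, 4, 5, 6, 7}. Safe: {2}.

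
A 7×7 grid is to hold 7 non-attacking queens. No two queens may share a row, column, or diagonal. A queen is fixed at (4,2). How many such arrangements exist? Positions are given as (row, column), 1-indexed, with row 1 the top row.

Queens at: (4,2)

6

Branch on row 1: col 1 → 1; col 3 → 2; col 4 → 2; col 6 → 0; col 7 → 1.
Sum: 1 + 2 + 2 + 0 + 1 = 6.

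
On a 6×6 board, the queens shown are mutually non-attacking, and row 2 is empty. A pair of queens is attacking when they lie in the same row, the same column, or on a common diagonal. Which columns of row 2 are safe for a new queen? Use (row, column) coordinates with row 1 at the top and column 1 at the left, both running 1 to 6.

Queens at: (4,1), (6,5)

columns 2, 4, 6

(4,1) attacks row 2 at column 1 and diagonals 3.
(6,5) attacks row 2 at column 5 and diagonals 1.
Attacked columns: {1, 3, 5}. Safe: {2, 4, 6}.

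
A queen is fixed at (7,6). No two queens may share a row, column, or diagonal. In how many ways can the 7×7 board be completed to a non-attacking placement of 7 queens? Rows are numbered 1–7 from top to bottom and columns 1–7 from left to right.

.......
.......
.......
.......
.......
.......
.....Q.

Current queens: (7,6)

7

Branch on row 1: col 1 → 1; col 2 → 4; col 3 → 1; col 4 → 1; col 5 → 0; col 7 → 0.
Sum: 1 + 4 + 1 + 1 + 0 + 0 = 7.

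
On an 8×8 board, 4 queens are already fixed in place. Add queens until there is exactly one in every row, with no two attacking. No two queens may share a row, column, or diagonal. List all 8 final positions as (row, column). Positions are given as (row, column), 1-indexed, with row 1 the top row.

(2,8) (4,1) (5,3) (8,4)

Row 1: attacked by (2,8)→{7,8}; (4,1)→{1,4}; (5,3)→{3,7}; (8,4)→{4}. Safe: 2, 5, 6. Place at column 2.
Row 3: attacked by (1,2)→{2,4}; (2,8)→{7,8}; (4,1)→{1,2}; (5,3)→{1,3,5}; (8,4)→{4}. Safe: 6. Place at column 6.
Row 6: attacked by (1,2)→{2,7}; (2,8)→{4,8}; (3,6)→{3,6}; (4,1)→{1,3}; (5,3)→{2,3,4}; (8,4)→{2,4,6}. Safe: 5. Place at column 5.
Row 7: attacked by (1,2)→{2,8}; (2,8)→{3,8}; (3,6)→{2,6}; (4,1)→{1,4}; (5,3)→{1,3,5}; (6,5)→{4,5,6}; (8,4)→{3,4,5}. Safe: 7. Place at column 7.
Columns [2, 8, 6, 1, 3, 5, 7, 4], r−c [-1, -6, -3, 3, 2, 1, 0, 4], r+c [3, 10, 9, 5, 8, 11, 14, 12] are all distinct, so no two queens attack.

(1,2) (2,8) (3,6) (4,1) (5,3) (6,5) (7,7) (8,4)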